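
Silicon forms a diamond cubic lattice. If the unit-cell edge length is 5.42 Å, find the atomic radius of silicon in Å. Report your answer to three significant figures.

1.17 Å

In a diamond cubic lattice, nearest neighbors lie along the body diagonal with √3·a = 8r.
r = √3·a/8 = 1.7321 × 5.42 / 8 = 1.17 Å.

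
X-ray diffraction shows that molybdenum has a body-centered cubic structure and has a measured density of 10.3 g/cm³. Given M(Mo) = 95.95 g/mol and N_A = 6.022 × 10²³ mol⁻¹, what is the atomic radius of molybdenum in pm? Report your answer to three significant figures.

For a BCC cell (Z = 2), a³ = Z·M/(N_A·ρ) = 2 × 95.95 / (6.022 × 10²³ × 10.30) = 3.094 × 10^-23 cm³, so a = 3.139 × 10^-8 cm = 313.9 pm.
Atoms touch along the body diagonal, so √3·a = 4r, so r = 0.4330 × a = 136 pm.

136 pm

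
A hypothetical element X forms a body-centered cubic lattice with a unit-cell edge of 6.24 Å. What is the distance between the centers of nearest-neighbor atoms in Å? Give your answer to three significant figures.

5.40 Å

In a BCC structure, atoms touch along the body diagonal, so √3·a = 4r; the nearest-neighbor distance equals 2r = 0.8660·a.
d = 0.8660 × 6.24 = 5.40 Å.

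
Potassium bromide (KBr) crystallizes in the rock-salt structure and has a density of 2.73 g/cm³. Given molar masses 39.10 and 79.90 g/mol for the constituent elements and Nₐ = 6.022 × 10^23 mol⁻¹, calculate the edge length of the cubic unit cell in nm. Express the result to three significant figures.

M(KBr) = 119.0 g/mol; Z = 4 formula units per cell.
a³ = Z·M/(N_A·ρ) = 4 × 119.0 / (6.022 × 10²³ × 2.73) = 2.895 × 10^-22 cm³, so a = 6.616 × 10^-8 cm = 0.662 nm.

0.662 nm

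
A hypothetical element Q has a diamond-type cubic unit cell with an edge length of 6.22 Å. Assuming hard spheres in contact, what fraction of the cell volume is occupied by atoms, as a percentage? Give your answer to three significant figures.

34.0%

In a diamond cubic lattice nearest neighbors lie along the body diagonal with √3·a = 8r, so r = 0.2165a = 1.347 Å.
Packing fraction = Z·(4/3)πr³ / a³ = 8 × (4/3)π × (1.347)³ / (6.22)³ = 0.3401 = 34.0%.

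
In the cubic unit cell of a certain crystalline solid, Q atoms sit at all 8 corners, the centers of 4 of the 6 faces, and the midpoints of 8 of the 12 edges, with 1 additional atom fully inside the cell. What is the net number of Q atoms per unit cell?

Corner atoms are shared by 8 cells (1/8 each), face atoms by 2 (1/2 each), edge atoms by 4 (1/4 each), interior atoms are unshared.
Net atoms = 8 × 1/8 + 4 × 1/2 + 8 × 1/4 + 1 = 1 + 2 + 2 + 1 = 6.

6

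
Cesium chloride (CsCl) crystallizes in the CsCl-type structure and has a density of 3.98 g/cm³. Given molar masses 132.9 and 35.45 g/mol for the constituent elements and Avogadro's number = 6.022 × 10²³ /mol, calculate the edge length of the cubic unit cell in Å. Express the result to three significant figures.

4.13 Å

M(CsCl) = 168.35 g/mol; Z = 1 formula unit per cell.
a³ = Z·M/(N_A·ρ) = 1 × 168.35 / (6.022 × 10²³ × 3.98) = 7.024 × 10^-23 cm³, so a = 4.126 × 10^-8 cm = 4.13 Å.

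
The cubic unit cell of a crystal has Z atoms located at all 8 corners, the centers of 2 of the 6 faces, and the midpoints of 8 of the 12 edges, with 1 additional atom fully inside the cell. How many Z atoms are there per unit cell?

Corner atoms are shared by 8 cells (1/8 each), face atoms by 2 (1/2 each), edge atoms by 4 (1/4 each), interior atoms are unshared.
Net atoms = 8 × 1/8 + 2 × 1/2 + 8 × 1/4 + 1 = 1 + 1 + 2 + 1 = 5.

5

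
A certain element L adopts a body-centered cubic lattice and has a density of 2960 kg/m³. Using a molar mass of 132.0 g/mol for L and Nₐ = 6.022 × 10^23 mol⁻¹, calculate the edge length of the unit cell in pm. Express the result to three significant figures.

With Z = 2 atoms per BCC cell, a³ = Z·M/(N_A·ρ) = 2 × 132.0 / (6.022 × 10²³ × 2.960 g/cm³) = 1.481 × 10^-22 cm³.
a = (1.481 × 10^-22)^(1/3) = 5.291 × 10^-8 cm = 529 pm.

529 pm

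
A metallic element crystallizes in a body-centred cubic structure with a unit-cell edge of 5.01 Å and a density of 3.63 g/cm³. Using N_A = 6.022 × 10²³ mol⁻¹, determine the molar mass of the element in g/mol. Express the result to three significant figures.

137 g/mol

A BCC cell has Z = 2 atoms; a = 5.010 × 10^-8 cm.
M = ρ·N_A·a³/Z = 3.63 × 6.022 × 10²³ × 1.258 × 10^-22 / 2 = 137 g/mol.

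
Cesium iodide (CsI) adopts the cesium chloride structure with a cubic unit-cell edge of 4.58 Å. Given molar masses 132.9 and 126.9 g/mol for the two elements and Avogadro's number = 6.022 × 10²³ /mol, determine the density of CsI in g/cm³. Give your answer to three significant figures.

4.49 g/cm³

The cesium chloride structure contains Z = 1 formula unit per cell; M(CsI) = 132.9 + 126.9 = 259.8 g/mol.
a³ = (4.580 × 10^-8 cm)³ = 9.607 × 10^-23 cm³.
ρ = 1 × 259.8 / (6.022 × 10²³ × 9.607 × 10^-23) = 4.491 g/cm³.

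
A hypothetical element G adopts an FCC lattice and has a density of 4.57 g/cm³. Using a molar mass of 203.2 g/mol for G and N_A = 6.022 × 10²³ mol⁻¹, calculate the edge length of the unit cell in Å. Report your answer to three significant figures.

With Z = 4 atoms per FCC cell, a³ = Z·M/(N_A·ρ) = 4 × 203.2 / (6.022 × 10²³ × 4.570 g/cm³) = 2.953 × 10^-22 cm³.
a = (2.953 × 10^-22)^(1/3) = 6.660 × 10^-8 cm = 6.66 Å.

6.66 Å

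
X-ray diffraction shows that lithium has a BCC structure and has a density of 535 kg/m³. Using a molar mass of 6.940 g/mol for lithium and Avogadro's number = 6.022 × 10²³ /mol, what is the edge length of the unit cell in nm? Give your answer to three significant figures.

With Z = 2 atoms per BCC cell, a³ = Z·M/(N_A·ρ) = 2 × 6.940 / (6.022 × 10²³ × 0.5350 g/cm³) = 4.308 × 10^-23 cm³.
a = (4.308 × 10^-23)^(1/3) = 3.506 × 10^-8 cm = 0.351 nm.

0.351 nm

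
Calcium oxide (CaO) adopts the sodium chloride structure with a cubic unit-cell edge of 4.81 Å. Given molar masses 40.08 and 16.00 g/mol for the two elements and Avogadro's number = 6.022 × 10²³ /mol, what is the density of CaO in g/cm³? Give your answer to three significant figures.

3.35 g/cm³

The sodium chloride structure contains Z = 4 formula units per cell; M(CaO) = 40.08 + 16.00 = 56.08 g/mol.
a³ = (4.810 × 10^-8 cm)³ = 1.113 × 10^-22 cm³.
ρ = 4 × 56.08 / (6.022 × 10²³ × 1.113 × 10^-22) = 3.347 g/cm³.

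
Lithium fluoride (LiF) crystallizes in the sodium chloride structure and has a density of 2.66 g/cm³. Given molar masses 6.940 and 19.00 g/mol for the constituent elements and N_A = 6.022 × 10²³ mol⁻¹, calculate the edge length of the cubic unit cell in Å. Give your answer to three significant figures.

4.02 Å

M(LiF) = 25.94 g/mol; Z = 4 formula units per cell.
a³ = Z·M/(N_A·ρ) = 4 × 25.94 / (6.022 × 10²³ × 2.66) = 6.478 × 10^-23 cm³, so a = 4.016 × 10^-8 cm = 4.02 Å.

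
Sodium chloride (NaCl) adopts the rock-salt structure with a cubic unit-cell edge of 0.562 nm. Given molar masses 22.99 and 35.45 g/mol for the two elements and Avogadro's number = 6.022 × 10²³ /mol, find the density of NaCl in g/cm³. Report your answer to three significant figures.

2.19 g/cm³

The rock-salt structure contains Z = 4 formula units per cell; M(NaCl) = 22.99 + 35.45 = 58.44 g/mol.
a³ = (5.620 × 10^-8 cm)³ = 1.775 × 10^-22 cm³.
ρ = 4 × 58.44 / (6.022 × 10²³ × 1.775 × 10^-22) = 2.187 g/cm³.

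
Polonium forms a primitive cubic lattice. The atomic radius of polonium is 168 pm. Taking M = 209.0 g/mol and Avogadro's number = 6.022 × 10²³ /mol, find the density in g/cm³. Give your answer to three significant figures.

9.15 g/cm³

In a simple cubic lattice, atoms touch along the cell edge, so a = 2r, giving a = 336.0 pm = 3.360 × 10^-8 cm.
With Z = 1, ρ = Z·M/(N_A·a³) = 1 × 209.0 / (6.022 × 10²³ × 3.793 × 10^-23) = 9.149 g/cm³.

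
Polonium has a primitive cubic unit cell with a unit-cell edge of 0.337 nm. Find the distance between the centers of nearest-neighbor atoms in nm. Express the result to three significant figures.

0.337 nm

In a simple cubic structure, atoms touch along the cell edge, so a = 2r; the nearest-neighbor distance equals 2r = 1.000·a.
d = 1.000 × 0.337 = 0.337 nm.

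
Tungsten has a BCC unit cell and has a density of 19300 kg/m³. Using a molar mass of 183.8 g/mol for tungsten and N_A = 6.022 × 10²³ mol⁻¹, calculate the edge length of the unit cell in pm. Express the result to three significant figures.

With Z = 2 atoms per BCC cell, a³ = Z·M/(N_A·ρ) = 2 × 183.8 / (6.022 × 10²³ × 19.30 g/cm³) = 3.163 × 10^-23 cm³.
a = (3.163 × 10^-23)^(1/3) = 3.162 × 10^-8 cm = 316 pm.

316 pm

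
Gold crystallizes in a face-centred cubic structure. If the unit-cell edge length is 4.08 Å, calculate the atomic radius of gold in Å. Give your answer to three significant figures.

In an FCC lattice, atoms touch along the face diagonal, so √2·a = 4r.
r = √2·a/4 = 1.4142 × 4.08 / 4 = 1.44 Å.

1.44 Å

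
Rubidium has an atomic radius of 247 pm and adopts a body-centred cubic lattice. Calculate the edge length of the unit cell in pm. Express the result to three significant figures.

570 pm

In a BCC lattice, atoms touch along the body diagonal, so √3·a = 4r.
a = 4r/√3 = 4 × 247 / 1.7321 = 570 pm.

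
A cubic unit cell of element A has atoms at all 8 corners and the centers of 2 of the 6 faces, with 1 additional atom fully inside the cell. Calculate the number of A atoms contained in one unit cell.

3

Corner atoms are shared by 8 cells (1/8 each), face atoms by 2 (1/2 each), interior atoms are unshared.
Net atoms = 8 × 1/8 + 2 × 1/2 + 1 = 1 + 1 + 1 = 3.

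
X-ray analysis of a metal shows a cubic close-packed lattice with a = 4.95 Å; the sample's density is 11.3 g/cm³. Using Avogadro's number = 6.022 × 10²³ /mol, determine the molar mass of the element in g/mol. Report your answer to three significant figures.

206 g/mol

An FCC cell has Z = 4 atoms; a = 4.950 × 10^-8 cm.
M = ρ·N_A·a³/Z = 11.3 × 6.022 × 10²³ × 1.213 × 10^-22 / 4 = 206 g/mol.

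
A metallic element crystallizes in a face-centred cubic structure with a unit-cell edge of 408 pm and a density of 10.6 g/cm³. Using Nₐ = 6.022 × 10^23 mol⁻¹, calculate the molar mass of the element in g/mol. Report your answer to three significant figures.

An FCC cell has Z = 4 atoms; a = 4.080 × 10^-8 cm.
M = ρ·N_A·a³/Z = 10.6 × 6.022 × 10²³ × 6.792 × 10^-23 / 4 = 108 g/mol.

108 g/mol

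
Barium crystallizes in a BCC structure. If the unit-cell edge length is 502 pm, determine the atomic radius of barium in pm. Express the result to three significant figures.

In a BCC lattice, atoms touch along the body diagonal, so √3·a = 4r.
r = √3·a/4 = 1.7321 × 502 / 4 = 217 pm.

217 pm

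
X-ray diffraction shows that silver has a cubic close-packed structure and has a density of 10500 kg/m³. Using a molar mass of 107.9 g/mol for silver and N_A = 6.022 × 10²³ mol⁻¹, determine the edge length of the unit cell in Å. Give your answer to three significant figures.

4.09 Å

With Z = 4 atoms per FCC cell, a³ = Z·M/(N_A·ρ) = 4 × 107.9 / (6.022 × 10²³ × 10.50 g/cm³) = 6.826 × 10^-23 cm³.
a = (6.826 × 10^-23)^(1/3) = 4.087 × 10^-8 cm = 4.09 Å.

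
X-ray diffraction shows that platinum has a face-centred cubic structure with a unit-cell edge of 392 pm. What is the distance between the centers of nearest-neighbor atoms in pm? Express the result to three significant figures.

277 pm

In an FCC structure, atoms touch along the face diagonal, so √2·a = 4r; the nearest-neighbor distance equals 2r = 0.7071·a.
d = 0.7071 × 392 = 277 pm.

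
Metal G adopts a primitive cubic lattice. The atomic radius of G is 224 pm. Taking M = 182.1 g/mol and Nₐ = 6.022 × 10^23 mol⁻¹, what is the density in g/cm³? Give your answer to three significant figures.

3.36 g/cm³

In a simple cubic lattice, atoms touch along the cell edge, so a = 2r, giving a = 448.0 pm = 4.480 × 10^-8 cm.
With Z = 1, ρ = Z·M/(N_A·a³) = 1 × 182.1 / (6.022 × 10²³ × 8.992 × 10^-23) = 3.363 g/cm³.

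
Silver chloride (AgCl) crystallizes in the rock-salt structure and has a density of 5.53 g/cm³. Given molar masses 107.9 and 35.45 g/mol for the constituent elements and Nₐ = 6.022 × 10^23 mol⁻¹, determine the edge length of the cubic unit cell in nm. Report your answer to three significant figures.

M(AgCl) = 143.35 g/mol; Z = 4 formula units per cell.
a³ = Z·M/(N_A·ρ) = 4 × 143.35 / (6.022 × 10²³ × 5.53) = 1.722 × 10^-22 cm³, so a = 5.563 × 10^-8 cm = 0.556 nm.

0.556 nm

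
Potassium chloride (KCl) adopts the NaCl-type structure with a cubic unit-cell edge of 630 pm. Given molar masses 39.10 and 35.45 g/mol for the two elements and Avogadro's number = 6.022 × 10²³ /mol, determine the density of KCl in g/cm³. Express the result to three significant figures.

1.98 g/cm³

The NaCl-type structure contains Z = 4 formula units per cell; M(KCl) = 39.10 + 35.45 = 74.55 g/mol.
a³ = (6.300 × 10^-8 cm)³ = 2.500 × 10^-22 cm³.
ρ = 4 × 74.55 / (6.022 × 10²³ × 2.500 × 10^-22) = 1.980 g/cm³.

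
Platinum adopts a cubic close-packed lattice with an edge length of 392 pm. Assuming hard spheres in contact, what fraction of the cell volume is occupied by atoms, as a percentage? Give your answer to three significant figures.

74.0%

In an FCC lattice atoms touch along the face diagonal, so √2·a = 4r, so r = 0.3536a = 138.6 pm.
Packing fraction = Z·(4/3)πr³ / a³ = 4 × (4/3)π × (138.6)³ / (392)³ = 0.7405 = 74.0%.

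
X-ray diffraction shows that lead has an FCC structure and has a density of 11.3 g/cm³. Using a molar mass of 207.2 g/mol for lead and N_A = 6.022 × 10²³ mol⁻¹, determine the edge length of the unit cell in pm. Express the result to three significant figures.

496 pm

With Z = 4 atoms per FCC cell, a³ = Z·M/(N_A·ρ) = 4 × 207.2 / (6.022 × 10²³ × 11.30 g/cm³) = 1.218 × 10^-22 cm³.
a = (1.218 × 10^-22)^(1/3) = 4.957 × 10^-8 cm = 496 pm.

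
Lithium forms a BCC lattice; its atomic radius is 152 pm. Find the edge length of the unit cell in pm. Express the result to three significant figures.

In a BCC lattice, atoms touch along the body diagonal, so √3·a = 4r.
a = 4r/√3 = 4 × 152 / 1.7321 = 351 pm.

351 pm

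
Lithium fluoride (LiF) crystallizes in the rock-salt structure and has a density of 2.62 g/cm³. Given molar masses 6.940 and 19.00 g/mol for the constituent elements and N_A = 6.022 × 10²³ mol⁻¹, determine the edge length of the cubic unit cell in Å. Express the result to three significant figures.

4.04 Å

M(LiF) = 25.94 g/mol; Z = 4 formula units per cell.
a³ = Z·M/(N_A·ρ) = 4 × 25.94 / (6.022 × 10²³ × 2.62) = 6.576 × 10^-23 cm³, so a = 4.036 × 10^-8 cm = 4.04 Å.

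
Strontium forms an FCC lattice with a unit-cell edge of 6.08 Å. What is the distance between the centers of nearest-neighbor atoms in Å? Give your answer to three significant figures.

4.30 Å

In an FCC structure, atoms touch along the face diagonal, so √2·a = 4r; the nearest-neighbor distance equals 2r = 0.7071·a.
d = 0.7071 × 6.08 = 4.30 Å.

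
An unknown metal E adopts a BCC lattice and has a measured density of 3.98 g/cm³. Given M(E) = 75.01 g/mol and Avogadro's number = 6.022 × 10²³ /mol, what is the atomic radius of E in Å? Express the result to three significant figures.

1.72 Å

For a BCC cell (Z = 2), a³ = Z·M/(N_A·ρ) = 2 × 75.01 / (6.022 × 10²³ × 3.980) = 6.259 × 10^-23 cm³, so a = 3.970 × 10^-8 cm = 3.970 Å.
Atoms touch along the body diagonal, so √3·a = 4r, so r = 0.4330 × a = 1.72 Å.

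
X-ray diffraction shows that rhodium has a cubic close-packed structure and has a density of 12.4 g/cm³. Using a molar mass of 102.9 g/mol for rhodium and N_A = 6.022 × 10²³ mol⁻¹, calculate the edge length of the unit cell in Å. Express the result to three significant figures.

3.81 Å

With Z = 4 atoms per FCC cell, a³ = Z·M/(N_A·ρ) = 4 × 102.9 / (6.022 × 10²³ × 12.40 g/cm³) = 5.512 × 10^-23 cm³.
a = (5.512 × 10^-23)^(1/3) = 3.806 × 10^-8 cm = 3.81 Å.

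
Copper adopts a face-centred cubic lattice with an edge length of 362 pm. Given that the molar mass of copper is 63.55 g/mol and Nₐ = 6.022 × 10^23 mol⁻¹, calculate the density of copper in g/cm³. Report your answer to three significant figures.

An FCC unit cell contains Z = 4 atoms.
Cell volume: a³ = (362 pm)³ = (3.620 × 10^-8 cm)³ = 4.744 × 10^-23 cm³.
ρ = Z·M/(N_A·a³) = 4 × 63.55 / (6.022 × 10²³ × 4.744 × 10^-23) = 8.898 g/cm³.

8.90 g/cm³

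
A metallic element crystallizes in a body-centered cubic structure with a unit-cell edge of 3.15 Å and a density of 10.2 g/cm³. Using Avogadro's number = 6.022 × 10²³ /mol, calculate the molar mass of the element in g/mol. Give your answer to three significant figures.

96.0 g/mol

A BCC cell has Z = 2 atoms; a = 3.150 × 10^-8 cm.
M = ρ·N_A·a³/Z = 10.2 × 6.022 × 10²³ × 3.126 × 10^-23 / 2 = 96.0 g/mol.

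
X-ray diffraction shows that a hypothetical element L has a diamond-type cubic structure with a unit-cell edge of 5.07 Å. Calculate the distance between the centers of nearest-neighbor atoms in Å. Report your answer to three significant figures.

In a diamond cubic structure, nearest neighbors lie along the body diagonal with √3·a = 8r; the nearest-neighbor distance equals 2r = 0.4330·a.
d = 0.4330 × 5.07 = 2.20 Å.

2.20 Å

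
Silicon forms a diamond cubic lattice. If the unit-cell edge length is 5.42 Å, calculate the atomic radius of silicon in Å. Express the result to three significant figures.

In a diamond cubic lattice, nearest neighbors lie along the body diagonal with √3·a = 8r.
r = √3·a/8 = 1.7321 × 5.42 / 8 = 1.17 Å.

1.17 Å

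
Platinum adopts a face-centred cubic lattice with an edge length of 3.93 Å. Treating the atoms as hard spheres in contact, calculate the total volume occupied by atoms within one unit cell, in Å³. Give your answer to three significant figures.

44.9 Å³

In an FCC lattice atoms touch along the face diagonal, so √2·a = 4r, so r = 0.3536a = 1.389 Å.
V_atoms = Z × (4/3)πr³ = 4 × (4/3)π × (1.389)³ = 44.9 Å³.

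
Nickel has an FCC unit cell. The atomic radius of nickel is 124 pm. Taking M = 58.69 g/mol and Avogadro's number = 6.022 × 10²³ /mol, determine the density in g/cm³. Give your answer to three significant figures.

9.04 g/cm³

In an FCC lattice, atoms touch along the face diagonal, so √2·a = 4r, giving a = 350.7 pm = 3.507 × 10^-8 cm.
With Z = 4, ρ = Z·M/(N_A·a³) = 4 × 58.69 / (6.022 × 10²³ × 4.314 × 10^-23) = 9.036 g/cm³.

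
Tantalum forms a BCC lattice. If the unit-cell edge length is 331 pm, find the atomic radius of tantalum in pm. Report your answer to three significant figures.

In a BCC lattice, atoms touch along the body diagonal, so √3·a = 4r.
r = √3·a/4 = 1.7321 × 331 / 4 = 143 pm.

143 pm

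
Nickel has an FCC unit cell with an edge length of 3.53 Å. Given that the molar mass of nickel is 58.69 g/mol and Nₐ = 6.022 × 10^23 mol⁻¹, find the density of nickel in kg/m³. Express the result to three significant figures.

8860 kg/m³

An FCC unit cell contains Z = 4 atoms.
Cell volume: a³ = (3.53 Å)³ = (3.530 × 10^-8 cm)³ = 4.399 × 10^-23 cm³.
ρ = Z·M/(N_A·a³) = 4 × 58.69 / (6.022 × 10²³ × 4.399 × 10^-23) = 8.863 g/cm³ = 8860 kg/m³.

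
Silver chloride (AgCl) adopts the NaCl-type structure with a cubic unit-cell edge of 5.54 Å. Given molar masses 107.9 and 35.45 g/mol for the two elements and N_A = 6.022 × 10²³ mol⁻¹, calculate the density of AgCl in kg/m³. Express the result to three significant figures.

5600 kg/m³

The NaCl-type structure contains Z = 4 formula units per cell; M(AgCl) = 107.9 + 35.45 = 143.35 g/mol.
a³ = (5.540 × 10^-8 cm)³ = 1.700 × 10^-22 cm³.
ρ = 4 × 143.35 / (6.022 × 10²³ × 1.700 × 10^-22) = 5.600 g/cm³ = 5600 kg/m³.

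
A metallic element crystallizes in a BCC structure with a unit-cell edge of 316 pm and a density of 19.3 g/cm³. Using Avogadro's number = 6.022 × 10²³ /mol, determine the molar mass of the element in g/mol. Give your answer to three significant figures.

A BCC cell has Z = 2 atoms; a = 3.160 × 10^-8 cm.
M = ρ·N_A·a³/Z = 19.3 × 6.022 × 10²³ × 3.155 × 10^-23 / 2 = 183 g/mol.

183 g/mol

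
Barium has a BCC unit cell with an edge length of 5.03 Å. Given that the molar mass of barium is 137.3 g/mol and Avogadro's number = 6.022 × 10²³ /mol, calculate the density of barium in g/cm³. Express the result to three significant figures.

3.58 g/cm³

A BCC unit cell contains Z = 2 atoms.
Cell volume: a³ = (5.03 Å)³ = (5.030 × 10^-8 cm)³ = 1.273 × 10^-22 cm³.
ρ = Z·M/(N_A·a³) = 2 × 137.3 / (6.022 × 10²³ × 1.273 × 10^-22) = 3.583 g/cm³.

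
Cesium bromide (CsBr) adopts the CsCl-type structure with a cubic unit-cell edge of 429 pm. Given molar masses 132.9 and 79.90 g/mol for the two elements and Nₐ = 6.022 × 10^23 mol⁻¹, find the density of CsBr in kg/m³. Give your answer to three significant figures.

The CsCl-type structure contains Z = 1 formula unit per cell; M(CsBr) = 132.9 + 79.90 = 212.8 g/mol.
a³ = (4.290 × 10^-8 cm)³ = 7.895 × 10^-23 cm³.
ρ = 1 × 212.8 / (6.022 × 10²³ × 7.895 × 10^-23) = 4.476 g/cm³ = 4480 kg/m³.

4480 kg/m³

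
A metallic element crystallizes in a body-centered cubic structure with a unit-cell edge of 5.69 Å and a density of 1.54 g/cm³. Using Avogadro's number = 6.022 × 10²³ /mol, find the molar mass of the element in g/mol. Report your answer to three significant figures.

A BCC cell has Z = 2 atoms; a = 5.690 × 10^-8 cm.
M = ρ·N_A·a³/Z = 1.54 × 6.022 × 10²³ × 1.842 × 10^-22 / 2 = 85.4 g/mol.

85.4 g/mol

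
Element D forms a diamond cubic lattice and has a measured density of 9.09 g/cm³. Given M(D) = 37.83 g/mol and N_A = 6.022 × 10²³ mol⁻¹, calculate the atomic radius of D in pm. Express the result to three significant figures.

For a diamond cubic cell (Z = 8), a³ = Z·M/(N_A·ρ) = 8 × 37.83 / (6.022 × 10²³ × 9.090) = 5.529 × 10^-23 cm³, so a = 3.810 × 10^-8 cm = 381.0 pm.
Nearest neighbors lie along the body diagonal with √3·a = 8r, so r = 0.2165 × a = 82.5 pm.

82.5 pm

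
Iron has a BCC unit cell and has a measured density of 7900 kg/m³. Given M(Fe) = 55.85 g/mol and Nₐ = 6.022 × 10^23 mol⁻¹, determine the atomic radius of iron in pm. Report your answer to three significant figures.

For a BCC cell (Z = 2), a³ = Z·M/(N_A·ρ) = 2 × 55.85 / (6.022 × 10²³ × 7.900) = 2.348 × 10^-23 cm³, so a = 2.863 × 10^-8 cm = 286.3 pm.
Atoms touch along the body diagonal, so √3·a = 4r, so r = 0.4330 × a = 124 pm.

124 pm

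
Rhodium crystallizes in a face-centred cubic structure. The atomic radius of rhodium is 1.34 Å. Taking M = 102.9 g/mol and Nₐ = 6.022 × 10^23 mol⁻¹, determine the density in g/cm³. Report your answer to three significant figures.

In an FCC lattice, atoms touch along the face diagonal, so √2·a = 4r, giving a = 3.790 Å = 3.790 × 10^-8 cm.
With Z = 4, ρ = Z·M/(N_A·a³) = 4 × 102.9 / (6.022 × 10²³ × 5.444 × 10^-23) = 12.55 g/cm³.

12.6 g/cm³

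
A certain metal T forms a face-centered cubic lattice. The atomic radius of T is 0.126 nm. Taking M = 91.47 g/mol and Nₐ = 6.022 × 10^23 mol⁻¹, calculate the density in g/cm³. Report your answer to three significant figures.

In an FCC lattice, atoms touch along the face diagonal, so √2·a = 4r, giving a = 0.3564 nm = 3.564 × 10^-8 cm.
With Z = 4, ρ = Z·M/(N_A·a³) = 4 × 91.47 / (6.022 × 10²³ × 4.526 × 10^-23) = 13.42 g/cm³.

13.4 g/cm³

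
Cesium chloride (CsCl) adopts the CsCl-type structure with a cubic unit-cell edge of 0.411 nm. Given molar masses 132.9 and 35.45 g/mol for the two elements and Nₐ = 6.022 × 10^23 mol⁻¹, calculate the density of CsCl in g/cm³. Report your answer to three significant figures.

The CsCl-type structure contains Z = 1 formula unit per cell; M(CsCl) = 132.9 + 35.45 = 168.35 g/mol.
a³ = (4.110 × 10^-8 cm)³ = 6.943 × 10^-23 cm³.
ρ = 1 × 168.35 / (6.022 × 10²³ × 6.943 × 10^-23) = 4.027 g/cm³.

4.03 g/cm³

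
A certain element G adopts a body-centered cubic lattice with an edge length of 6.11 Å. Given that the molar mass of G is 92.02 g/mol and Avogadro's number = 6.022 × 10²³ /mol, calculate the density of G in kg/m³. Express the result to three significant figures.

A BCC unit cell contains Z = 2 atoms.
Cell volume: a³ = (6.11 Å)³ = (6.110 × 10^-8 cm)³ = 2.281 × 10^-22 cm³.
ρ = Z·M/(N_A·a³) = 2 × 92.02 / (6.022 × 10²³ × 2.281 × 10^-22) = 1.340 g/cm³ = 1340 kg/m³.

1340 kg/m³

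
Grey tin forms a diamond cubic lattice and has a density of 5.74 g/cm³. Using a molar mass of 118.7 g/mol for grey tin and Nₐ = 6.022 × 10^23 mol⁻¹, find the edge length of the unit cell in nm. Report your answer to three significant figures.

0.650 nm

With Z = 8 atoms per diamond cubic cell, a³ = Z·M/(N_A·ρ) = 8 × 118.7 / (6.022 × 10²³ × 5.740 g/cm³) = 2.747 × 10^-22 cm³.
a = (2.747 × 10^-22)^(1/3) = 6.501 × 10^-8 cm = 0.650 nm.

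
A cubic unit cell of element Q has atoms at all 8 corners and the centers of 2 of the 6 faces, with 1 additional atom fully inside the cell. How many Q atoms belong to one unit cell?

3

Corner atoms are shared by 8 cells (1/8 each), face atoms by 2 (1/2 each), interior atoms are unshared.
Net atoms = 8 × 1/8 + 2 × 1/2 + 1 = 1 + 1 + 1 = 3.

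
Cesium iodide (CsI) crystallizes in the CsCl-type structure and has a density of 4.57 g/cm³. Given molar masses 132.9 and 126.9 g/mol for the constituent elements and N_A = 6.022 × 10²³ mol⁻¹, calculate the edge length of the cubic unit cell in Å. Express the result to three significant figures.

M(CsI) = 259.8 g/mol; Z = 1 formula unit per cell.
a³ = Z·M/(N_A·ρ) = 1 × 259.8 / (6.022 × 10²³ × 4.57) = 9.440 × 10^-23 cm³, so a = 4.553 × 10^-8 cm = 4.55 Å.

4.55 Å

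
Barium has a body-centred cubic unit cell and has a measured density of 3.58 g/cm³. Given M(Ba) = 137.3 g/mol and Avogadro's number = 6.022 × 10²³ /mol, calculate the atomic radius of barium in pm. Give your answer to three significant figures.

218 pm

For a BCC cell (Z = 2), a³ = Z·M/(N_A·ρ) = 2 × 137.3 / (6.022 × 10²³ × 3.580) = 1.274 × 10^-22 cm³, so a = 5.031 × 10^-8 cm = 503.1 pm.
Atoms touch along the body diagonal, so √3·a = 4r, so r = 0.4330 × a = 218 pm.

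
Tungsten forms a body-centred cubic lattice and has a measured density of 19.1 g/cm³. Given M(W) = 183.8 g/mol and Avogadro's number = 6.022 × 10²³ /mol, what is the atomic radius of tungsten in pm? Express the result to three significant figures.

For a BCC cell (Z = 2), a³ = Z·M/(N_A·ρ) = 2 × 183.8 / (6.022 × 10²³ × 19.10) = 3.196 × 10^-23 cm³, so a = 3.173 × 10^-8 cm = 317.3 pm.
Atoms touch along the body diagonal, so √3·a = 4r, so r = 0.4330 × a = 137 pm.

137 pm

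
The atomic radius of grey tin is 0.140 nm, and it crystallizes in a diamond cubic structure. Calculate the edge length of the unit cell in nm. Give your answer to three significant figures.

0.647 nm

In a diamond cubic lattice, nearest neighbors lie along the body diagonal with √3·a = 8r.
a = 8r/√3 = 8 × 0.140 / 1.7321 = 0.647 nm.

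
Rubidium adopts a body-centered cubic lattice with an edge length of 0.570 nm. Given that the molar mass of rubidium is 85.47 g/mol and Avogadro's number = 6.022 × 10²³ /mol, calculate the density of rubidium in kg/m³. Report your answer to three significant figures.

1530 kg/m³

A BCC unit cell contains Z = 2 atoms.
Cell volume: a³ = (0.570 nm)³ = (5.700 × 10^-8 cm)³ = 1.852 × 10^-22 cm³.
ρ = Z·M/(N_A·a³) = 2 × 85.47 / (6.022 × 10²³ × 1.852 × 10^-22) = 1.533 g/cm³ = 1530 kg/m³.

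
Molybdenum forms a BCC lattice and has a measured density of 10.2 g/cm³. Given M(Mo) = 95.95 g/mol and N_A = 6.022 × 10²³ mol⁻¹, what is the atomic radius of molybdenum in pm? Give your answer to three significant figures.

136 pm

For a BCC cell (Z = 2), a³ = Z·M/(N_A·ρ) = 2 × 95.95 / (6.022 × 10²³ × 10.20) = 3.124 × 10^-23 cm³, so a = 3.150 × 10^-8 cm = 315.0 pm.
Atoms touch along the body diagonal, so √3·a = 4r, so r = 0.4330 × a = 136 pm.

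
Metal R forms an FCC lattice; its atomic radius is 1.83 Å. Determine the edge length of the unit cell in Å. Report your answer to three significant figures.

5.18 Å

In an FCC lattice, atoms touch along the face diagonal, so √2·a = 4r.
a = 4r/√2 = 4 × 1.83 / 1.4142 = 5.18 Å.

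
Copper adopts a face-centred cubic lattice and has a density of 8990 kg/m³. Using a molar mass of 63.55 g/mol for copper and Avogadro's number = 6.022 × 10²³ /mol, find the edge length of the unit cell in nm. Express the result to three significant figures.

With Z = 4 atoms per FCC cell, a³ = Z·M/(N_A·ρ) = 4 × 63.55 / (6.022 × 10²³ × 8.990 g/cm³) = 4.695 × 10^-23 cm³.
a = (4.695 × 10^-23)^(1/3) = 3.608 × 10^-8 cm = 0.361 nm.

0.361 nm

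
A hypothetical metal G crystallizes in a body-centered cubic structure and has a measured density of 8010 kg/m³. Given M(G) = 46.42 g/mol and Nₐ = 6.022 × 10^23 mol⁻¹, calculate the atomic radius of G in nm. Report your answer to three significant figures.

For a BCC cell (Z = 2), a³ = Z·M/(N_A·ρ) = 2 × 46.42 / (6.022 × 10²³ × 8.010) = 1.925 × 10^-23 cm³, so a = 2.680 × 10^-8 cm = 0.2680 nm.
Atoms touch along the body diagonal, so √3·a = 4r, so r = 0.4330 × a = 0.116 nm.

0.116 nm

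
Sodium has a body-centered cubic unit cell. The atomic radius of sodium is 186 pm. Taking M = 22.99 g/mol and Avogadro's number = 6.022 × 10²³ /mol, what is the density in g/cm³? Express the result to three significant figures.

In a BCC lattice, atoms touch along the body diagonal, so √3·a = 4r, giving a = 429.5 pm = 4.295 × 10^-8 cm.
With Z = 2, ρ = Z·M/(N_A·a³) = 2 × 22.99 / (6.022 × 10²³ × 7.926 × 10^-23) = 0.9634 g/cm³.

0.963 g/cm³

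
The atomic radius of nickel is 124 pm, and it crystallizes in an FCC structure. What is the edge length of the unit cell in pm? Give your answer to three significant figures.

351 pm

In an FCC lattice, atoms touch along the face diagonal, so √2·a = 4r.
a = 4r/√2 = 4 × 124 / 1.4142 = 351 pm.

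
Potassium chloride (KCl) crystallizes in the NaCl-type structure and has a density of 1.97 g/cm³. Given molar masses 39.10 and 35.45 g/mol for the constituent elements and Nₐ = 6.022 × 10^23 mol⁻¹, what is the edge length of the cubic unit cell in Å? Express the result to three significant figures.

M(KCl) = 74.55 g/mol; Z = 4 formula units per cell.
a³ = Z·M/(N_A·ρ) = 4 × 74.55 / (6.022 × 10²³ × 1.97) = 2.514 × 10^-22 cm³, so a = 6.311 × 10^-8 cm = 6.31 Å.

6.31 Å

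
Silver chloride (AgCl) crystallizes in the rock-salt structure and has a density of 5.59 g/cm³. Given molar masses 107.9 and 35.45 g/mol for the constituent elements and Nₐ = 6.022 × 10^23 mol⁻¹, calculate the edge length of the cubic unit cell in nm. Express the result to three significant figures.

M(AgCl) = 143.35 g/mol; Z = 4 formula units per cell.
a³ = Z·M/(N_A·ρ) = 4 × 143.35 / (6.022 × 10²³ × 5.59) = 1.703 × 10^-22 cm³, so a = 5.543 × 10^-8 cm = 0.554 nm.

0.554 nm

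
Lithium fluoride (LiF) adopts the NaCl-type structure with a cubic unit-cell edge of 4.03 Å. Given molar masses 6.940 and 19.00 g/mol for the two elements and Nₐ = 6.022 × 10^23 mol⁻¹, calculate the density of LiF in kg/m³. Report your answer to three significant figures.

The NaCl-type structure contains Z = 4 formula units per cell; M(LiF) = 6.940 + 19.00 = 25.94 g/mol.
a³ = (4.030 × 10^-8 cm)³ = 6.545 × 10^-23 cm³.
ρ = 4 × 25.94 / (6.022 × 10²³ × 6.545 × 10^-23) = 2.633 g/cm³ = 2630 kg/m³.

2630 kg/m³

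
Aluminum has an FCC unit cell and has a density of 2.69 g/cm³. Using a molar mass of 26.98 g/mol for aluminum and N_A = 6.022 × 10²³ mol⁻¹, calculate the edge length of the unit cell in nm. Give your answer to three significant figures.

0.405 nm

With Z = 4 atoms per FCC cell, a³ = Z·M/(N_A·ρ) = 4 × 26.98 / (6.022 × 10²³ × 2.690 g/cm³) = 6.662 × 10^-23 cm³.
a = (6.662 × 10^-23)^(1/3) = 4.054 × 10^-8 cm = 0.405 nm.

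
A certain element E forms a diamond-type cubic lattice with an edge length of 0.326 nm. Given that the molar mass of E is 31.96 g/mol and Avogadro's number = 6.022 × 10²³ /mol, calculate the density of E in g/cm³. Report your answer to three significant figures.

12.3 g/cm³

A diamond cubic unit cell contains Z = 8 atoms.
Cell volume: a³ = (0.326 nm)³ = (3.260 × 10^-8 cm)³ = 3.465 × 10^-23 cm³.
ρ = Z·M/(N_A·a³) = 8 × 31.96 / (6.022 × 10²³ × 3.465 × 10^-23) = 12.25 g/cm³.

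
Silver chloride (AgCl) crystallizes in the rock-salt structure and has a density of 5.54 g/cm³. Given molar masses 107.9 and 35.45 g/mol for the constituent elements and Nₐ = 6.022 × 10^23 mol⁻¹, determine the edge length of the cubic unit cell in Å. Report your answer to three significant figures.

M(AgCl) = 143.35 g/mol; Z = 4 formula units per cell.
a³ = Z·M/(N_A·ρ) = 4 × 143.35 / (6.022 × 10²³ × 5.54) = 1.719 × 10^-22 cm³, so a = 5.560 × 10^-8 cm = 5.56 Å.

5.56 Å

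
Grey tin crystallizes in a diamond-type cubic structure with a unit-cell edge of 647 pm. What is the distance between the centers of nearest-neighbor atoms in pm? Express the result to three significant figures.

280 pm

In a diamond cubic structure, nearest neighbors lie along the body diagonal with √3·a = 8r; the nearest-neighbor distance equals 2r = 0.4330·a.
d = 0.4330 × 647 = 280 pm.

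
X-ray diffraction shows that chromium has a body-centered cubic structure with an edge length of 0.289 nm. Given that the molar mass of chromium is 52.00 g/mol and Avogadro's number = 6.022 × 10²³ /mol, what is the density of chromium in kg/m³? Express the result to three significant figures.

7150 kg/m³

A BCC unit cell contains Z = 2 atoms.
Cell volume: a³ = (0.289 nm)³ = (2.890 × 10^-8 cm)³ = 2.414 × 10^-23 cm³.
ρ = Z·M/(N_A·a³) = 2 × 52.00 / (6.022 × 10²³ × 2.414 × 10^-23) = 7.155 g/cm³ = 7150 kg/m³.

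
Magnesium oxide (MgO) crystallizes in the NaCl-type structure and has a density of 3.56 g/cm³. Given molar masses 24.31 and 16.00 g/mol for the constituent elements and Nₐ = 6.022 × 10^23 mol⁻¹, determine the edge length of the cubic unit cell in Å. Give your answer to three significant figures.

M(MgO) = 40.31 g/mol; Z = 4 formula units per cell.
a³ = Z·M/(N_A·ρ) = 4 × 40.31 / (6.022 × 10²³ × 3.56) = 7.521 × 10^-23 cm³, so a = 4.221 × 10^-8 cm = 4.22 Å.

4.22 Å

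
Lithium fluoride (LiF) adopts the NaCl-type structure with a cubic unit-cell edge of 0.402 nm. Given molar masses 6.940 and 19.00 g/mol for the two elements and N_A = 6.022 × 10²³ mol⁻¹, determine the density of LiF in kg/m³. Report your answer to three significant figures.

The NaCl-type structure contains Z = 4 formula units per cell; M(LiF) = 6.940 + 19.00 = 25.94 g/mol.
a³ = (4.020 × 10^-8 cm)³ = 6.496 × 10^-23 cm³.
ρ = 4 × 25.94 / (6.022 × 10²³ × 6.496 × 10^-23) = 2.652 g/cm³ = 2650 kg/m³.

2650 kg/m³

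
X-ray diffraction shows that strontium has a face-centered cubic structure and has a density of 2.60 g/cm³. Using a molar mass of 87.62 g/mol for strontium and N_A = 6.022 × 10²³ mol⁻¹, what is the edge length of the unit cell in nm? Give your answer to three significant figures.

0.607 nm

With Z = 4 atoms per FCC cell, a³ = Z·M/(N_A·ρ) = 4 × 87.62 / (6.022 × 10²³ × 2.600 g/cm³) = 2.238 × 10^-22 cm³.
a = (2.238 × 10^-22)^(1/3) = 6.072 × 10^-8 cm = 0.607 nm.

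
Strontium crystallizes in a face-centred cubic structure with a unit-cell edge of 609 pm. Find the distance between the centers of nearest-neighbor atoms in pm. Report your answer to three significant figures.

431 pm

In an FCC structure, atoms touch along the face diagonal, so √2·a = 4r; the nearest-neighbor distance equals 2r = 0.7071·a.
d = 0.7071 × 609 = 431 pm.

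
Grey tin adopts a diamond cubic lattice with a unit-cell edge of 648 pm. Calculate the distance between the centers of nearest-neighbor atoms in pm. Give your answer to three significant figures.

281 pm

In a diamond cubic structure, nearest neighbors lie along the body diagonal with √3·a = 8r; the nearest-neighbor distance equals 2r = 0.4330·a.
d = 0.4330 × 648 = 281 pm.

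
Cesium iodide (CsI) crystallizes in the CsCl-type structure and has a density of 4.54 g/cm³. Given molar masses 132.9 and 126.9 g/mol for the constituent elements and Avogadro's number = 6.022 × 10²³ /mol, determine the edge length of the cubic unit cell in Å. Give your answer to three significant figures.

M(CsI) = 259.8 g/mol; Z = 1 formula unit per cell.
a³ = Z·M/(N_A·ρ) = 1 × 259.8 / (6.022 × 10²³ × 4.54) = 9.503 × 10^-23 cm³, so a = 4.563 × 10^-8 cm = 4.56 Å.

4.56 Å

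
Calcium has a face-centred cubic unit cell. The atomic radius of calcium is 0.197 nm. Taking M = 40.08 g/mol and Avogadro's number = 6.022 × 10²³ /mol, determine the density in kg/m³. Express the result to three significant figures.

1540 kg/m³

In an FCC lattice, atoms touch along the face diagonal, so √2·a = 4r, giving a = 0.5572 nm = 5.572 × 10^-8 cm.
With Z = 4, ρ = Z·M/(N_A·a³) = 4 × 40.08 / (6.022 × 10²³ × 1.730 × 10^-22) = 1.539 g/cm³ = 1540 kg/m³.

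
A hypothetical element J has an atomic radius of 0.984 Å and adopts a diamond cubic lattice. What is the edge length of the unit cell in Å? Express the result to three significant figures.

In a diamond cubic lattice, nearest neighbors lie along the body diagonal with √3·a = 8r.
a = 8r/√3 = 8 × 0.984 / 1.7321 = 4.54 Å.

4.54 Å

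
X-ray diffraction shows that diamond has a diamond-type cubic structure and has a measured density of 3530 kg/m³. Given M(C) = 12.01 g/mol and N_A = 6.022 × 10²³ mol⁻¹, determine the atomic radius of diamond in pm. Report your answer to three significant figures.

77.1 pm

For a diamond cubic cell (Z = 8), a³ = Z·M/(N_A·ρ) = 8 × 12.01 / (6.022 × 10²³ × 3.530) = 4.520 × 10^-23 cm³, so a = 3.562 × 10^-8 cm = 356.2 pm.
Nearest neighbors lie along the body diagonal with √3·a = 8r, so r = 0.2165 × a = 77.1 pm.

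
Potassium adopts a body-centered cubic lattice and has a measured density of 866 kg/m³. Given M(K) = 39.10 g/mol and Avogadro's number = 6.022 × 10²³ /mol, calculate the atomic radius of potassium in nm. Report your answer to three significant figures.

0.230 nm

For a BCC cell (Z = 2), a³ = Z·M/(N_A·ρ) = 2 × 39.10 / (6.022 × 10²³ × 0.8660) = 1.500 × 10^-22 cm³, so a = 5.313 × 10^-8 cm = 0.5313 nm.
Atoms touch along the body diagonal, so √3·a = 4r, so r = 0.4330 × a = 0.230 nm.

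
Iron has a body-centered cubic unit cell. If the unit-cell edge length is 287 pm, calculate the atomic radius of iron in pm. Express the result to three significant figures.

124 pm

In a BCC lattice, atoms touch along the body diagonal, so √3·a = 4r.
r = √3·a/4 = 1.7321 × 287 / 4 = 124 pm.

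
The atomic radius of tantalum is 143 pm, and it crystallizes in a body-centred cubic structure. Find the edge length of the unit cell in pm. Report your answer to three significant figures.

In a BCC lattice, atoms touch along the body diagonal, so √3·a = 4r.
a = 4r/√3 = 4 × 143 / 1.7321 = 330 pm.

330 pm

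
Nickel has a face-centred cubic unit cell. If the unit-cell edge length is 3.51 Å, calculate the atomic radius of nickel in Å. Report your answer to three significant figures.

In an FCC lattice, atoms touch along the face diagonal, so √2·a = 4r.
r = √2·a/4 = 1.4142 × 3.51 / 4 = 1.24 Å.

1.24 Å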